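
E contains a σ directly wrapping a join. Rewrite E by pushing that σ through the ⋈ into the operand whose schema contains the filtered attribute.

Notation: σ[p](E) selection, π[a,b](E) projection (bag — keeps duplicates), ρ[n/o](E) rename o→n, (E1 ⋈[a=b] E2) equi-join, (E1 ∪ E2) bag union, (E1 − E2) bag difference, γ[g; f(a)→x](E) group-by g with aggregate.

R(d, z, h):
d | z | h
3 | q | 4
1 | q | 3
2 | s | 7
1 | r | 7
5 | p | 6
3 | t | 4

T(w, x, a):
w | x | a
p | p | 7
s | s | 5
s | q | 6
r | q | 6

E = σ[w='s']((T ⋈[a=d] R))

σ filters on w, owned by the left side.
E' = (σ[w='s'](T) ⋈[a=d] R)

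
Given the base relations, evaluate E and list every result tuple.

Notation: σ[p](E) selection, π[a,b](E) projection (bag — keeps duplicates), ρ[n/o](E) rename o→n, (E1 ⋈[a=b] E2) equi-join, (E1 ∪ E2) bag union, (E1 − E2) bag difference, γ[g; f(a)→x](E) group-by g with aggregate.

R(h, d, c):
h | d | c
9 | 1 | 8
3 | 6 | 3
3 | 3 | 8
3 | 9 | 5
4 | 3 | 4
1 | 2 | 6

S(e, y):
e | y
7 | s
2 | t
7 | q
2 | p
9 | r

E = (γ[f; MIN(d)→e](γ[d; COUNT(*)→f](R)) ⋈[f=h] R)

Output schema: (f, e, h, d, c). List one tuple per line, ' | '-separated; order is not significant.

Per-node cardinality:
  R → 6
  γ[d; COUNT(*)→f](R) → 5
  γ[f; MIN(d)→e](γ[d; COUNT(*)→f](R)) → 2
  R → 6
  (γ[f; MIN(d)→e](γ[d; COUNT(*)→f](R)) ⋈[f=h] R) → 1

== RESULT ==
f | e | h | d | c
1 | 1 | 1 | 2 | 6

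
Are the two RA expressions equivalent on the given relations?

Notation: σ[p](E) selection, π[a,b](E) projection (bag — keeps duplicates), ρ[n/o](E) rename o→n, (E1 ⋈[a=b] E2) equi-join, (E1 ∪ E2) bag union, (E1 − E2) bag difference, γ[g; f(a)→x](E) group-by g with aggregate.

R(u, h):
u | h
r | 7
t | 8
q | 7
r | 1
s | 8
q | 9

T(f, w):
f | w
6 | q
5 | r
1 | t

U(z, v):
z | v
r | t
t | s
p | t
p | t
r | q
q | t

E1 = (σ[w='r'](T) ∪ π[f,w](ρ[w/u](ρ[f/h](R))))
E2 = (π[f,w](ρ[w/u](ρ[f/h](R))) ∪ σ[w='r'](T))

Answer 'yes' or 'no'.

E1 stepwise |·|:
  T → 3
  σ[w='r'](T) → 1
  R → 6
  ρ[f/h](R) → 6
  ρ[w/u](ρ[f/h](R)) → 6
  π[f,w](ρ[w/u](ρ[f/h](R))) → 6
  (σ[w='r'](T) ∪ π[f,w](ρ[w/u](ρ[f/h](R)))) → 7
E2 stepwise |·|:
  R → 6
  ρ[f/h](R) → 6
  ρ[w/u](ρ[f/h](R)) → 6
  π[f,w](ρ[w/u](ρ[f/h](R))) → 6
  T → 3
  σ[w='r'](T) → 1
  (π[f,w](ρ[w/u](ρ[f/h](R))) ∪ σ[w='r'](T)) → 7

E1 and E2 produce the same multiset:
f | w
1 | r
5 | r
7 | q
7 | r
8 | s
8 | t
9 | q

yes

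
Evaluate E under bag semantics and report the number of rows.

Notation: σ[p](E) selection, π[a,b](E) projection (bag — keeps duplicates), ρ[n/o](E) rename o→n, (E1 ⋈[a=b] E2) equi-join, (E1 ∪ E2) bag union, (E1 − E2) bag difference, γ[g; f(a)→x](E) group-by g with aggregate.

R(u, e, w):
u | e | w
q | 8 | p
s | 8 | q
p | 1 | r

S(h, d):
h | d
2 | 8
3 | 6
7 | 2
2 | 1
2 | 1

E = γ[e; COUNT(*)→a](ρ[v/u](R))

Subexpression sizes:
  R → 3
  ρ[v/u](R) → 3
  γ[e; COUNT(*)→a](ρ[v/u](R)) → 2

|E| = 2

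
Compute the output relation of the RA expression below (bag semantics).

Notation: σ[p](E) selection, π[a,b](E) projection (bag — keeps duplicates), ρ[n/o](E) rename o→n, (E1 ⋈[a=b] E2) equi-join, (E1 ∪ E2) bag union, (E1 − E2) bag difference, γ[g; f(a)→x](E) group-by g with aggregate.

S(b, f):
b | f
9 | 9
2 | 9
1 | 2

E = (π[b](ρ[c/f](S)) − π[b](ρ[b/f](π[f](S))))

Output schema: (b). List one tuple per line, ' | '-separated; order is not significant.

Per-node cardinality:
  S → 3
  ρ[c/f](S) → 3
  π[b](ρ[c/f](S)) → 3
  S → 3
  π[f](S) → 3
  ρ[b/f](π[f](S)) → 3
  π[b](ρ[b/f](π[f](S))) → 3
  (π[b](ρ[c/f](S)) − π[b](ρ[b/f](π[f](S)))) → 1

== RESULT ==
b
1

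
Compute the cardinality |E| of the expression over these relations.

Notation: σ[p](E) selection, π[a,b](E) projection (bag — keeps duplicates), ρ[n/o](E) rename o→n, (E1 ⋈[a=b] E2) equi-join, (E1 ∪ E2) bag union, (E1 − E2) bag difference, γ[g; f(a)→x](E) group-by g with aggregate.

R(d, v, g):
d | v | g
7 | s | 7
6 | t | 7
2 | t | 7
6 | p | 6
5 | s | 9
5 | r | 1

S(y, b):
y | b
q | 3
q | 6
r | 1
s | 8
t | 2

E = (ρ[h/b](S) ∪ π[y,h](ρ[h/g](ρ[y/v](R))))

Per-node cardinality:
  S → 5
  ρ[h/b](S) → 5
  R → 6
  ρ[y/v](R) → 6
  ρ[h/g](ρ[y/v](R)) → 6
  π[y,h](ρ[h/g](ρ[y/v](R))) → 6
  (ρ[h/b](S) ∪ π[y,h](ρ[h/g](ρ[y/v](R)))) → 11

|E| = 11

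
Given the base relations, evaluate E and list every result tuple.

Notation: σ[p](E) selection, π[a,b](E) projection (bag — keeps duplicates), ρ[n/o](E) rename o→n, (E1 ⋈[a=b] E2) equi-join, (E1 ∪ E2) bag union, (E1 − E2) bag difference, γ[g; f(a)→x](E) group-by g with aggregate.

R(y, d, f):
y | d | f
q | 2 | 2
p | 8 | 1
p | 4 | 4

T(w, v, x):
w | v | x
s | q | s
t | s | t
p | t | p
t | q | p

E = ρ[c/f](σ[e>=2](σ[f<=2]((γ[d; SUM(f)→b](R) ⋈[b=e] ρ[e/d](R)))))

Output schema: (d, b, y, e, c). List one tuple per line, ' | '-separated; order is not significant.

Per-node cardinality:
  R → 3
  γ[d; SUM(f)→b](R) → 3
  R → 3
  ρ[e/d](R) → 3
  (γ[d; SUM(f)→b](R) ⋈[b=e] ρ[e/d](R)) → 2
  σ[f<=2]((γ[d; SUM(f)→b](R) ⋈[b=e] ρ[e/d](R))) → 1
  σ[e>=2](σ[f<=2]((γ[d; SUM(f)→b](R) ⋈[b=e] ρ[e/d](R)))) → 1
  ρ[c/f](σ[e>=2](σ[f<=2]((γ[d; SUM(f)→b](R) ⋈[b=e] ρ[e/d](R))))) → 1

== RESULT ==
d | b | y | e | c
2 | 2 | q | 2 | 2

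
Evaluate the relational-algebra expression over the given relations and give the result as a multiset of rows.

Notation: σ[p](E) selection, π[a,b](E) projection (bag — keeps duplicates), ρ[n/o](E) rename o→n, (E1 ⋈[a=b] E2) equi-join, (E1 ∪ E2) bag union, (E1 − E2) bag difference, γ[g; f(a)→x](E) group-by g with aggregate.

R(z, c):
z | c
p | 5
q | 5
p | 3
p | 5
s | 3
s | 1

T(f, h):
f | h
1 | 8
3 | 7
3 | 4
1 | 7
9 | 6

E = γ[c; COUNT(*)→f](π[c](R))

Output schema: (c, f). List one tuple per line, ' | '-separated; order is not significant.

Per-node cardinality:
  R → 6
  π[c](R) → 6
  γ[c; COUNT(*)→f](π[c](R)) → 3

== RESULT ==
c | f
1 | 1
3 | 2
5 | 3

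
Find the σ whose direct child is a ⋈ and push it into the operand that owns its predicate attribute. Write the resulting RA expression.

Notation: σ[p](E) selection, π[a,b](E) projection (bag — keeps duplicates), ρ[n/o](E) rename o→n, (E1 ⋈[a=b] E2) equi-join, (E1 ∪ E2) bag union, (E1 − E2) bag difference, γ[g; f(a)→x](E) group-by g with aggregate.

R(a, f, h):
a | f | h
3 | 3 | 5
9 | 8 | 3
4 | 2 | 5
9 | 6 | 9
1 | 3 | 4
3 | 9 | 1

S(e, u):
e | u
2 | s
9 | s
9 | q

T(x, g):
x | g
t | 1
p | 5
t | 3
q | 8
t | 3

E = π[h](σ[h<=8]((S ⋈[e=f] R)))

σ filters on h, owned by the right side.
E' = π[h]((S ⋈[e=f] σ[h<=8](R)))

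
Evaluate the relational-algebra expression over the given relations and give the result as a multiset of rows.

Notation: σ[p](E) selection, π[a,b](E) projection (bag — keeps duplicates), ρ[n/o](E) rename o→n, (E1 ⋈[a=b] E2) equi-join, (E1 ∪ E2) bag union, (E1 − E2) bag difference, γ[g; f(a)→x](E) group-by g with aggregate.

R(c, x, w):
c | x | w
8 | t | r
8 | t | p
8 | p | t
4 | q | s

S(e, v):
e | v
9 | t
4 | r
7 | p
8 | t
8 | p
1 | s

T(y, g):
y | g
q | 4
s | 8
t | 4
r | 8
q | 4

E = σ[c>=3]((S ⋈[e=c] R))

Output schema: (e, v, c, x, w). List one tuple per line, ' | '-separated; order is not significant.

Row counts bottom-up:
  S → 6
  R → 4
  (S ⋈[e=c] R) → 7
  σ[c>=3]((S ⋈[e=c] R)) → 7

== RESULT ==
e | v | c | x | w
4 | r | 4 | q | s
8 | p | 8 | p | t
8 | p | 8 | t | p
8 | p | 8 | t | r
8 | t | 8 | p | t
8 | t | 8 | t | p
8 | t | 8 | t | r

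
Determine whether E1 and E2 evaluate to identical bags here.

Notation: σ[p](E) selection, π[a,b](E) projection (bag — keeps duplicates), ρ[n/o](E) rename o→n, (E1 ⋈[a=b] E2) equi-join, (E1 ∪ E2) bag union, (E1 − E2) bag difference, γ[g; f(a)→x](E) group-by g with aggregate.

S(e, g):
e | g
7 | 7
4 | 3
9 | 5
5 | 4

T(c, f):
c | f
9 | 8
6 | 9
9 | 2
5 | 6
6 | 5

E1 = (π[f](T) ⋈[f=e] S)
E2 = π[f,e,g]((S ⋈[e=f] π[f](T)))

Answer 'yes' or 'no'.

E1 subexpression sizes:
  T → 5
  π[f](T) → 5
  S → 4
  (π[f](T) ⋈[f=e] S) → 2
E2 subexpression sizes:
  S → 4
  T → 5
  π[f](T) → 5
  (S ⋈[e=f] π[f](T)) → 2
  π[f,e,g]((S ⋈[e=f] π[f](T))) → 2

E1 and E2 produce the same multiset:
f | e | g
5 | 5 | 4
9 | 9 | 5

yes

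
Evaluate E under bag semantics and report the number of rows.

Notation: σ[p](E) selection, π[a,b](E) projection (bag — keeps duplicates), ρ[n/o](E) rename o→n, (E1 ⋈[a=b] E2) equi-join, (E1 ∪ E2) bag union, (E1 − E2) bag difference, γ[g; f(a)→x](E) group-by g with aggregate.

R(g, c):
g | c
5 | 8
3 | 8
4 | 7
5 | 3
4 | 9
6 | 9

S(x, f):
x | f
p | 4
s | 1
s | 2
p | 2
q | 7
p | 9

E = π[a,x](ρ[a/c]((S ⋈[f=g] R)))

Row counts bottom-up:
  S → 6
  R → 6
  (S ⋈[f=g] R) → 2
  ρ[a/c]((S ⋈[f=g] R)) → 2
  π[a,x](ρ[a/c]((S ⋈[f=g] R))) → 2

|E| = 2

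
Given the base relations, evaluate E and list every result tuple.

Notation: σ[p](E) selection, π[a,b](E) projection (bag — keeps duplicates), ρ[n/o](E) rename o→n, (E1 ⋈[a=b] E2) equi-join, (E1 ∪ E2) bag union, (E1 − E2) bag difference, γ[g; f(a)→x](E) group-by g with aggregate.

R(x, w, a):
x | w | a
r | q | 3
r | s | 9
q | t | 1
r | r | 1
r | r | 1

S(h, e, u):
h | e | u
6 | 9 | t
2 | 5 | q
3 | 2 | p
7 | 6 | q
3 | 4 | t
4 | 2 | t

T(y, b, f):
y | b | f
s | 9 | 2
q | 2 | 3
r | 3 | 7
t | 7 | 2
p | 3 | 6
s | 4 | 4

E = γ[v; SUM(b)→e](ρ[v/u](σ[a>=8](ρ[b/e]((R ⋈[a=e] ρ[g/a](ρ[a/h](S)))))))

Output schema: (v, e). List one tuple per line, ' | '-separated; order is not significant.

Per-node cardinality:
  R → 5
  S → 6
  ρ[a/h](S) → 6
  ρ[g/a](ρ[a/h](S)) → 6
  (R ⋈[a=e] ρ[g/a](ρ[a/h](S))) → 1
  ρ[b/e]((R ⋈[a=e] ρ[g/a](ρ[a/h](S)))) → 1
  σ[a>=8](ρ[b/e]((R ⋈[a=e] ρ[g/a](ρ[a/h](S))))) → 1
  ρ[v/u](σ[a>=8](ρ[b/e]((R ⋈[a=e] ρ[g/a](ρ[a/h](S)))))) → 1
  γ[v; SUM(b)→e](ρ[v/u](σ[a>=8](ρ[b/e]((R ⋈[a=e] ρ[g/a](ρ[a/h](S))))))) → 1

== RESULT ==
v | e
t | 9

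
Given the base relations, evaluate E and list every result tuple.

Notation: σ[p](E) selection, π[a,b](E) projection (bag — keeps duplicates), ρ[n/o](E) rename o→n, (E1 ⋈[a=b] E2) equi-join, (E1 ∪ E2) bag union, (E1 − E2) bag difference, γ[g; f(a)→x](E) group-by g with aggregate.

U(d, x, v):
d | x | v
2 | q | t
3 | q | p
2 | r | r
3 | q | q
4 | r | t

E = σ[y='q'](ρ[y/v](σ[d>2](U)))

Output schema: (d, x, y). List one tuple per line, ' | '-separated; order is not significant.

Subexpression sizes:
  U → 5
  σ[d>2](U) → 3
  ρ[y/v](σ[d>2](U)) → 3
  σ[y='q'](ρ[y/v](σ[d>2](U))) → 1

== RESULT ==
d | x | y
3 | q | q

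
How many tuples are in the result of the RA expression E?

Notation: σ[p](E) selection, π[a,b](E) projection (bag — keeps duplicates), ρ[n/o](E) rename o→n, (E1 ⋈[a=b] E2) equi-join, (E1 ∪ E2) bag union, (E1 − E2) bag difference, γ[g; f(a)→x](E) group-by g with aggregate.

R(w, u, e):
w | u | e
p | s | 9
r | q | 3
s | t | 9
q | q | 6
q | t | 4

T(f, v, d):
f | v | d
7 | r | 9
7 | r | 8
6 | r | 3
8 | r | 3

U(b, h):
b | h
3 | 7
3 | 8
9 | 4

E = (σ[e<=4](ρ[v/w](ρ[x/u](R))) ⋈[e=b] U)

Stepwise |·|:
  R → 5
  ρ[x/u](R) → 5
  ρ[v/w](ρ[x/u](R)) → 5
  σ[e<=4](ρ[v/w](ρ[x/u](R))) → 2
  U → 3
  (σ[e<=4](ρ[v/w](ρ[x/u](R))) ⋈[e=b] U) → 2

|E| = 2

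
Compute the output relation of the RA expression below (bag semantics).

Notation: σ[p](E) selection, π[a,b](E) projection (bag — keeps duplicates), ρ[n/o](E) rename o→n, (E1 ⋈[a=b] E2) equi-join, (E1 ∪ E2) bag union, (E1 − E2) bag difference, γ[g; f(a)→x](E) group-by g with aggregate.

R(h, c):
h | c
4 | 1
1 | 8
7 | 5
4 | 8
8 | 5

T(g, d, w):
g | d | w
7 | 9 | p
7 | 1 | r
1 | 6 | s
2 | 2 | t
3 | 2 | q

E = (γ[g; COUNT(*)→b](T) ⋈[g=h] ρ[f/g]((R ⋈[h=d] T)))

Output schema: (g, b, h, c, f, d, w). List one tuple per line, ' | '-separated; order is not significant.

Stepwise |·|:
  T → 5
  γ[g; COUNT(*)→b](T) → 4
  R → 5
  T → 5
  (R ⋈[h=d] T) → 1
  ρ[f/g]((R ⋈[h=d] T)) → 1
  (γ[g; COUNT(*)→b](T) ⋈[g=h] ρ[f/g]((R ⋈[h=d] T))) → 1

== RESULT ==
g | b | h | c | f | d | w
1 | 1 | 1 | 8 | 7 | 1 | r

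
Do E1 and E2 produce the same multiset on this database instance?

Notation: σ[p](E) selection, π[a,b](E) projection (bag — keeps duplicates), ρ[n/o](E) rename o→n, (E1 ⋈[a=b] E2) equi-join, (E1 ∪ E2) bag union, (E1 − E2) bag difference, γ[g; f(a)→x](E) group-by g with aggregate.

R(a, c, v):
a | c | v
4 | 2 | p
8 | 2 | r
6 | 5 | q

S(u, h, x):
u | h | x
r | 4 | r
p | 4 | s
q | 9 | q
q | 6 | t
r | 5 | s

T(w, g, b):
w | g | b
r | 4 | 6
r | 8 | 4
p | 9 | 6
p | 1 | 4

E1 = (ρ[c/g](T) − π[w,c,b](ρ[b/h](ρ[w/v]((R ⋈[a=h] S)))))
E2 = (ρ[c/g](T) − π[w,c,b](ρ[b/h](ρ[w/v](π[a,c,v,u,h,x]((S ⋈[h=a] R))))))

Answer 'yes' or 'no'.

E1 per-node cardinality:
  T → 4
  ρ[c/g](T) → 4
  R → 3
  S → 5
  (R ⋈[a=h] S) → 3
  ρ[w/v]((R ⋈[a=h] S)) → 3
  ρ[b/h](ρ[w/v]((R ⋈[a=h] S))) → 3
  π[w,c,b](ρ[b/h](ρ[w/v]((R ⋈[a=h] S)))) → 3
  (ρ[c/g](T) − π[w,c,b](ρ[b/h](ρ[w/v]((R ⋈[a=h] S))))) → 4
E2 per-node cardinality:
  T → 4
  ρ[c/g](T) → 4
  S → 5
  R → 3
  (S ⋈[h=a] R) → 3
  π[a,c,v,u,h,x]((S ⋈[h=a] R)) → 3
  ρ[w/v](π[a,c,v,u,h,x]((S ⋈[h=a] R))) → 3
  ρ[b/h](ρ[w/v](π[a,c,v,u,h,x]((S ⋈[h=a] R)))) → 3
  π[w,c,b](ρ[b/h](ρ[w/v](π[a,c,v,u,h,x]((S ⋈[h=a] R))))) → 3
  (ρ[c/g](T) − π[w,c,b](ρ[b/h](ρ[w/v](π[a,c,v,u,h,x]((S ⋈[h=a] R)))))) → 4

E1 and E2 produce the same multiset:
w | c | b
p | 1 | 4
p | 9 | 6
r | 4 | 6
r | 8 | 4

yes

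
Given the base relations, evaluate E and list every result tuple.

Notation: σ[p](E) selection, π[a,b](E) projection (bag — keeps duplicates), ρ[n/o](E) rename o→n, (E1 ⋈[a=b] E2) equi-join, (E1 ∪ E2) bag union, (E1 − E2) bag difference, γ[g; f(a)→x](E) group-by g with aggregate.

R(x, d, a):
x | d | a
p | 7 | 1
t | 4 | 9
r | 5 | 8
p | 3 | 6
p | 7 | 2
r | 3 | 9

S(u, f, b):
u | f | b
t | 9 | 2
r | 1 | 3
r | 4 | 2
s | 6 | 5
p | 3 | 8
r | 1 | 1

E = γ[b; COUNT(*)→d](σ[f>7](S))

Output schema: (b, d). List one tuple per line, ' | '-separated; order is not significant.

Stepwise |·|:
  S → 6
  σ[f>7](S) → 1
  γ[b; COUNT(*)→d](σ[f>7](S)) → 1

== RESULT ==
b | d
2 | 1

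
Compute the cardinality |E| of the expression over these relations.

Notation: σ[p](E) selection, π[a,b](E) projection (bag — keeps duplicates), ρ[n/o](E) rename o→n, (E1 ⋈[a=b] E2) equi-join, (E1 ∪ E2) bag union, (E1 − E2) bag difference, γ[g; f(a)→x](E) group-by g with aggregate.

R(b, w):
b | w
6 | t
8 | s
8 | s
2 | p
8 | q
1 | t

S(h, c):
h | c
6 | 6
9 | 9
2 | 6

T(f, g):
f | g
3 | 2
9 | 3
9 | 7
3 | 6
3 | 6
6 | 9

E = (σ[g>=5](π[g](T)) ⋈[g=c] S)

Stepwise |·|:
  T → 6
  π[g](T) → 6
  σ[g>=5](π[g](T)) → 4
  S → 3
  (σ[g>=5](π[g](T)) ⋈[g=c] S) → 5

|E| = 5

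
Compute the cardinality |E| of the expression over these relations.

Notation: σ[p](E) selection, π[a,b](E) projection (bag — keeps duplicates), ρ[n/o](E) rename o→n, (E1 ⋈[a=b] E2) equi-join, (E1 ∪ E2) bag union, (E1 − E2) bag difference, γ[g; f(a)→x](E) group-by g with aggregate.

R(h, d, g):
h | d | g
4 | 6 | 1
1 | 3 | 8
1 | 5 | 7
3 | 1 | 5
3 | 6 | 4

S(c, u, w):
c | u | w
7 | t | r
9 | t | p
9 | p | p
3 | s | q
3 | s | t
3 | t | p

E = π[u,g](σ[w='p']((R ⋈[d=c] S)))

Stepwise |·|:
  R → 5
  S → 6
  (R ⋈[d=c] S) → 3
  σ[w='p']((R ⋈[d=c] S)) → 1
  π[u,g](σ[w='p']((R ⋈[d=c] S))) → 1

|E| = 1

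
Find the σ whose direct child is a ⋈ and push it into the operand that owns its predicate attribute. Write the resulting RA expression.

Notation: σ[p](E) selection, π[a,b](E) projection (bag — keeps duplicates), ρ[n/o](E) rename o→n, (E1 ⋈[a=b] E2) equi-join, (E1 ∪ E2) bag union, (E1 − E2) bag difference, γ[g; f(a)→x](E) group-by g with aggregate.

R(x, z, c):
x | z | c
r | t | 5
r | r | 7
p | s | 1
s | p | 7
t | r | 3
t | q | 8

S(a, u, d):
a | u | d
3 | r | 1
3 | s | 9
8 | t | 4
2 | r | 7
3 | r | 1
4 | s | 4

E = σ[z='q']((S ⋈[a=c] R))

σ filters on z, owned by the right side.
E' = (S ⋈[a=c] σ[z='q'](R))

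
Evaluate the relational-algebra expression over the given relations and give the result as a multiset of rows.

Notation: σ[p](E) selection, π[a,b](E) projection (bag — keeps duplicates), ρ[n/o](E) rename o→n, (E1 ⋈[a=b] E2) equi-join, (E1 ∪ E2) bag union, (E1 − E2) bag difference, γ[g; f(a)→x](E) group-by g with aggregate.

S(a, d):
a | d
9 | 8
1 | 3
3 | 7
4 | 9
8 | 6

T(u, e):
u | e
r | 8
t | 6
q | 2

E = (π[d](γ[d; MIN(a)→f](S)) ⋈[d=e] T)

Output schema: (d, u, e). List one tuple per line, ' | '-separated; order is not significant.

Stepwise |·|:
  S → 5
  γ[d; MIN(a)→f](S) → 5
  π[d](γ[d; MIN(a)→f](S)) → 5
  T → 3
  (π[d](γ[d; MIN(a)→f](S)) ⋈[d=e] T) → 2

== RESULT ==
d | u | e
6 | t | 6
8 | r | 8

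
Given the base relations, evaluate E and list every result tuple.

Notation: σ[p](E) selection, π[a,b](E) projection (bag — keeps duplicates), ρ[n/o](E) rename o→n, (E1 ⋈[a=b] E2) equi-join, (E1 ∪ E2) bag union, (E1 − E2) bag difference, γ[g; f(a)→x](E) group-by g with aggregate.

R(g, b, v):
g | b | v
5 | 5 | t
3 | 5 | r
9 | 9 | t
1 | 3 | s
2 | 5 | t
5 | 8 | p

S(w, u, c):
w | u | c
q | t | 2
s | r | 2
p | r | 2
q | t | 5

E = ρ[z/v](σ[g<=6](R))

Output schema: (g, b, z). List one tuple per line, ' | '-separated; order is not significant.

Subexpression sizes:
  R → 6
  σ[g<=6](R) → 5
  ρ[z/v](σ[g<=6](R)) → 5

== RESULT ==
g | b | z
1 | 3 | s
2 | 5 | t
3 | 5 | r
5 | 5 | t
5 | 8 | p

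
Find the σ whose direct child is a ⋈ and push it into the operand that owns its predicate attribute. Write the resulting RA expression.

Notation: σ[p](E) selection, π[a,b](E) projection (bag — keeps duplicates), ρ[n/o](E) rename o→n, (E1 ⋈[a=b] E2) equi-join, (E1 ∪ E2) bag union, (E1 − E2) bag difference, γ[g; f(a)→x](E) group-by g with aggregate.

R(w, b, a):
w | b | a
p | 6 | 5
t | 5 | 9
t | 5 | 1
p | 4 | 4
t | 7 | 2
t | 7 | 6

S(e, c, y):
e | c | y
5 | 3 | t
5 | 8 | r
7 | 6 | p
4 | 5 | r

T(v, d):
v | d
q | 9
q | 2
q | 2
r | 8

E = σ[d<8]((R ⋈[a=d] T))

σ filters on d, owned by the right side.
E' = (R ⋈[a=d] σ[d<8](T))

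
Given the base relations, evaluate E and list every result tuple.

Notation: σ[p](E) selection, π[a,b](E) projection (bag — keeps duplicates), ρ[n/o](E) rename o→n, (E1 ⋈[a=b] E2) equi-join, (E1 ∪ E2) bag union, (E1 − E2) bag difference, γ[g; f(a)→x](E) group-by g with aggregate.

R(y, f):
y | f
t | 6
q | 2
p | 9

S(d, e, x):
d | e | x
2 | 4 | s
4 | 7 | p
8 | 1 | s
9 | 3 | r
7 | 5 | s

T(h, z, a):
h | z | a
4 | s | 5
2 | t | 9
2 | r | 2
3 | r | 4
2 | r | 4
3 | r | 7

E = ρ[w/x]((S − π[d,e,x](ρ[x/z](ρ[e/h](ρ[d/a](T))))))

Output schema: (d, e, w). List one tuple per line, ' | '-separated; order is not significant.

Subexpression sizes:
  S → 5
  T → 6
  ρ[d/a](T) → 6
  ρ[e/h](ρ[d/a](T)) → 6
  ρ[x/z](ρ[e/h](ρ[d/a](T))) → 6
  π[d,e,x](ρ[x/z](ρ[e/h](ρ[d/a](T)))) → 6
  (S − π[d,e,x](ρ[x/z](ρ[e/h](ρ[d/a](T))))) → 5
  ρ[w/x]((S − π[d,e,x](ρ[x/z](ρ[e/h](ρ[d/a](T)))))) → 5

== RESULT ==
d | e | w
2 | 4 | s
4 | 7 | p
7 | 5 | s
8 | 1 | s
9 | 3 | r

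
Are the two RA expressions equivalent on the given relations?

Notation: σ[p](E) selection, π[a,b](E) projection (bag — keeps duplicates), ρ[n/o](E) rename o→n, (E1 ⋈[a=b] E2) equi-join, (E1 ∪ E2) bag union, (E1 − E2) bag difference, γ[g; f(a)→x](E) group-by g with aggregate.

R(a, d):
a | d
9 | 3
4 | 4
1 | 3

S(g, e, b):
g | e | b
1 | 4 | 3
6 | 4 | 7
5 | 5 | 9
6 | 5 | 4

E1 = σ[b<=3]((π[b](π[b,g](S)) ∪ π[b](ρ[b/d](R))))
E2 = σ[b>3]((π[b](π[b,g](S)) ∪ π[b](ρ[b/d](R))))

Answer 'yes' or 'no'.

E1 subexpression sizes:
  S → 4
  π[b,g](S) → 4
  π[b](π[b,g](S)) → 4
  R → 3
  ρ[b/d](R) → 3
  π[b](ρ[b/d](R)) → 3
  (π[b](π[b,g](S)) ∪ π[b](ρ[b/d](R))) → 7
  σ[b<=3]((π[b](π[b,g](S)) ∪ π[b](ρ[b/d](R)))) → 3
E2 subexpression sizes:
  S → 4
  π[b,g](S) → 4
  π[b](π[b,g](S)) → 4
  R → 3
  ρ[b/d](R) → 3
  π[b](ρ[b/d](R)) → 3
  (π[b](π[b,g](S)) ∪ π[b](ρ[b/d](R))) → 7
  σ[b>3]((π[b](π[b,g](S)) ∪ π[b](ρ[b/d](R)))) → 4

E1 result:
b
3
3
3
E2 result:
b
4
4
7
9
Witness: (7,) appears 0× in E1 but 1× in E2.

no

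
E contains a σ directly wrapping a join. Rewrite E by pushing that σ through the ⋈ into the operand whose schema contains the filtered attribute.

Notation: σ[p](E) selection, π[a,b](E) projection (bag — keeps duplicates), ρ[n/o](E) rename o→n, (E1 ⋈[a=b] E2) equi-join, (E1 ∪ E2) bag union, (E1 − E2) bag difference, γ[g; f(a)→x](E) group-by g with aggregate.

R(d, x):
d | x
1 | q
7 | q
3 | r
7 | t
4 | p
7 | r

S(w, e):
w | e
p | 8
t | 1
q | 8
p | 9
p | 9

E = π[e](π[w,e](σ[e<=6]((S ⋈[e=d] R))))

σ filters on e, owned by the left side.
E' = π[e](π[w,e]((σ[e<=6](S) ⋈[e=d] R)))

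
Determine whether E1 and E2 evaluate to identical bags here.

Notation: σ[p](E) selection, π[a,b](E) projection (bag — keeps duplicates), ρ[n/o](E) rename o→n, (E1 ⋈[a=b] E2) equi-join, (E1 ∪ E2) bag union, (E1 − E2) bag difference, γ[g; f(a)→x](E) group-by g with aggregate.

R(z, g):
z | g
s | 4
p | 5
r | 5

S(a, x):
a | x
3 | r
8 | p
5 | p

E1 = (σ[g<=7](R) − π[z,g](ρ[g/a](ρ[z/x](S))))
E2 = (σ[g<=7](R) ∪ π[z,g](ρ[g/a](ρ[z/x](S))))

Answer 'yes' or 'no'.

E1 per-node cardinality:
  R → 3
  σ[g<=7](R) → 3
  S → 3
  ρ[z/x](S) → 3
  ρ[g/a](ρ[z/x](S)) → 3
  π[z,g](ρ[g/a](ρ[z/x](S))) → 3
  (σ[g<=7](R) − π[z,g](ρ[g/a](ρ[z/x](S)))) → 2
E2 per-node cardinality:
  R → 3
  σ[g<=7](R) → 3
  S → 3
  ρ[z/x](S) → 3
  ρ[g/a](ρ[z/x](S)) → 3
  π[z,g](ρ[g/a](ρ[z/x](S))) → 3
  (σ[g<=7](R) ∪ π[z,g](ρ[g/a](ρ[z/x](S)))) → 6

E1 result:
z | g
r | 5
s | 4
E2 result:
z | g
p | 5
p | 5
p | 8
r | 3
r | 5
s | 4
Witness: ('p', 5) appears 0× in E1 but 2× in E2.

no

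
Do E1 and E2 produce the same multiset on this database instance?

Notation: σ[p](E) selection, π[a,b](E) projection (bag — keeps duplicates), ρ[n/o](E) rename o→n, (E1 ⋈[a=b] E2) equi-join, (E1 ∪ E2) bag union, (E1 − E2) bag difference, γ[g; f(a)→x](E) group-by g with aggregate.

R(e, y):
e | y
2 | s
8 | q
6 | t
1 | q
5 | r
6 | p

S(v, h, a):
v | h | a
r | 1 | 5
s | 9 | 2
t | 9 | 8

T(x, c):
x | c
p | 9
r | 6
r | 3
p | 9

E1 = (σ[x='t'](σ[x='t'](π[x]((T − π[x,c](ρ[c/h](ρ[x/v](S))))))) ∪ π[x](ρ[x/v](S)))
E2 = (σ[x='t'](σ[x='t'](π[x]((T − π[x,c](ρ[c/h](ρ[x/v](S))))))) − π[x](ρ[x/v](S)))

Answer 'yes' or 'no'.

E1 per-node cardinality:
  T → 4
  S → 3
  ρ[x/v](S) → 3
  ρ[c/h](ρ[x/v](S)) → 3
  π[x,c](ρ[c/h](ρ[x/v](S))) → 3
  (T − π[x,c](ρ[c/h](ρ[x/v](S)))) → 4
  π[x]((T − π[x,c](ρ[c/h](ρ[x/v](S))))) → 4
  σ[x='t'](π[x]((T − π[x,c](ρ[c/h](ρ[x/v](S)))))) → 0
  σ[x='t'](σ[x='t'](π[x]((T − π[x,c](ρ[c/h](ρ[x/v](S))))))) → 0
  S → 3
  ρ[x/v](S) → 3
  π[x](ρ[x/v](S)) → 3
  (σ[x='t'](σ[x='t'](π[x]((T − π[x,c](ρ[c/h](ρ[x/v](S))))))) ∪ π[x](ρ[x/v](S))) → 3
E2 per-node cardinality:
  T → 4
  S → 3
  ρ[x/v](S) → 3
  ρ[c/h](ρ[x/v](S)) → 3
  π[x,c](ρ[c/h](ρ[x/v](S))) → 3
  (T − π[x,c](ρ[c/h](ρ[x/v](S)))) → 4
  π[x]((T − π[x,c](ρ[c/h](ρ[x/v](S))))) → 4
  σ[x='t'](π[x]((T − π[x,c](ρ[c/h](ρ[x/v](S)))))) → 0
  σ[x='t'](σ[x='t'](π[x]((T − π[x,c](ρ[c/h](ρ[x/v](S))))))) → 0
  S → 3
  ρ[x/v](S) → 3
  π[x](ρ[x/v](S)) → 3
  (σ[x='t'](σ[x='t'](π[x]((T − π[x,c](ρ[c/h](ρ[x/v](S))))))) − π[x](ρ[x/v](S))) → 0

E1 result:
x
r
s
t
E2 result:
x
(0 rows)
Witness: ('t',) appears 1× in E1 but 0× in E2.

no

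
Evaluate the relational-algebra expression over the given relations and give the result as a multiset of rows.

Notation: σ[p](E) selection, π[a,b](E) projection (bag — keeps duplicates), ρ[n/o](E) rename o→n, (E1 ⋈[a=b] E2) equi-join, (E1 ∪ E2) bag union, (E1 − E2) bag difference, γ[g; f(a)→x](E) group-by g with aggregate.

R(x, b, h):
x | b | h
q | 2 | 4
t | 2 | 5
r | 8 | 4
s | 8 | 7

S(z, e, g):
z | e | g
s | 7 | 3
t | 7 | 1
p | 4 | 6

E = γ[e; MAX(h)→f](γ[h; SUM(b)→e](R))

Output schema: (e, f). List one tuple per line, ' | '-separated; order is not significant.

Row counts bottom-up:
  R → 4
  γ[h; SUM(b)→e](R) → 3
  γ[e; MAX(h)→f](γ[h; SUM(b)→e](R)) → 3

== RESULT ==
e | f
2 | 5
8 | 7
10 | 4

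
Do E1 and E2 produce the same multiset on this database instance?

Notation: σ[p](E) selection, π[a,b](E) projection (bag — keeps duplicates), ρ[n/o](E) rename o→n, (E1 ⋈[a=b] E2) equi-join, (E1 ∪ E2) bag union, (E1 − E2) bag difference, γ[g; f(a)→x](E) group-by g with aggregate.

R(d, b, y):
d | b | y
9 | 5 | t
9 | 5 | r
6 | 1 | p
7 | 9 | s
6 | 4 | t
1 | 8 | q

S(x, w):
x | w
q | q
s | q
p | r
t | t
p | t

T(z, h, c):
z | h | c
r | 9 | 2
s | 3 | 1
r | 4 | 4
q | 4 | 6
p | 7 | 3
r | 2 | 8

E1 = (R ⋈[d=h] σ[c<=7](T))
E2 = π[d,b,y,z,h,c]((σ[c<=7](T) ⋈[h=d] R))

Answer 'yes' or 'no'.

E1 row counts bottom-up:
  R → 6
  T → 6
  σ[c<=7](T) → 5
  (R ⋈[d=h] σ[c<=7](T)) → 3
E2 row counts bottom-up:
  T → 6
  σ[c<=7](T) → 5
  R → 6
  (σ[c<=7](T) ⋈[h=d] R) → 3
  π[d,b,y,z,h,c]((σ[c<=7](T) ⋈[h=d] R)) → 3

E1 and E2 produce the same multiset:
d | b | y | z | h | c
7 | 9 | s | p | 7 | 3
9 | 5 | r | r | 9 | 2
9 | 5 | t | r | 9 | 2

yes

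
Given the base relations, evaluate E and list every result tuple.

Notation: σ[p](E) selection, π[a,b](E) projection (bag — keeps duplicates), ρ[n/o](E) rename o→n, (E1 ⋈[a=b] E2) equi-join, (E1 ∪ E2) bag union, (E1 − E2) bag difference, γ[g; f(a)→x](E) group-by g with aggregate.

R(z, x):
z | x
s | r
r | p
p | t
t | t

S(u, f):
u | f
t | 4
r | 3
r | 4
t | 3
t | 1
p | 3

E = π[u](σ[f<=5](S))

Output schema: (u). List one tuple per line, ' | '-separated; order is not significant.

Row counts bottom-up:
  S → 6
  σ[f<=5](S) → 6
  π[u](σ[f<=5](S)) → 6

== RESULT ==
u
p
r
r
t
t
t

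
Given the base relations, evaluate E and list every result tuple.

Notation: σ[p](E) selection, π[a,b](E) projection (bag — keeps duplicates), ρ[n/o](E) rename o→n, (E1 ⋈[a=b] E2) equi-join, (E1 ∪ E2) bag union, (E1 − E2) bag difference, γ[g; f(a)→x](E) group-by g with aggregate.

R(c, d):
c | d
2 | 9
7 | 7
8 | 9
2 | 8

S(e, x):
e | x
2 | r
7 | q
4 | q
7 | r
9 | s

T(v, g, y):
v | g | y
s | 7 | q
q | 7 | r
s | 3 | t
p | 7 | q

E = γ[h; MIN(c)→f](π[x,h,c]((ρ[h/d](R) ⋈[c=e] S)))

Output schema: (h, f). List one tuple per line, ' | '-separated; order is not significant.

Stepwise |·|:
  R → 4
  ρ[h/d](R) → 4
  S → 5
  (ρ[h/d](R) ⋈[c=e] S) → 4
  π[x,h,c]((ρ[h/d](R) ⋈[c=e] S)) → 4
  γ[h; MIN(c)→f](π[x,h,c]((ρ[h/d](R) ⋈[c=e] S))) → 3

== RESULT ==
h | f
7 | 7
8 | 2
9 | 2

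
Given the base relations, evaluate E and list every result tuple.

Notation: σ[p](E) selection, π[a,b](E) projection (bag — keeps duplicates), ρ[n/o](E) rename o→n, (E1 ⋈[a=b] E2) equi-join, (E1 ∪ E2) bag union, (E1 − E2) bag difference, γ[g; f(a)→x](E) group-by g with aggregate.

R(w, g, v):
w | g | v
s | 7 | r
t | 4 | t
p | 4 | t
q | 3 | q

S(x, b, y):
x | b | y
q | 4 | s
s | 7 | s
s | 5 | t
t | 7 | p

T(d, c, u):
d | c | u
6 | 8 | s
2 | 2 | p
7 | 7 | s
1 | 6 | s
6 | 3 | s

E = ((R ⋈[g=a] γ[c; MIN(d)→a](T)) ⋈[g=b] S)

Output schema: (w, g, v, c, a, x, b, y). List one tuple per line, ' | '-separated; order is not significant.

Per-node cardinality:
  R → 4
  T → 5
  γ[c; MIN(d)→a](T) → 5
  (R ⋈[g=a] γ[c; MIN(d)→a](T)) → 1
  S → 4
  ((R ⋈[g=a] γ[c; MIN(d)→a](T)) ⋈[g=b] S) → 2

== RESULT ==
w | g | v | c | a | x | b | y
s | 7 | r | 7 | 7 | s | 7 | s
s | 7 | r | 7 | 7 | t | 7 | p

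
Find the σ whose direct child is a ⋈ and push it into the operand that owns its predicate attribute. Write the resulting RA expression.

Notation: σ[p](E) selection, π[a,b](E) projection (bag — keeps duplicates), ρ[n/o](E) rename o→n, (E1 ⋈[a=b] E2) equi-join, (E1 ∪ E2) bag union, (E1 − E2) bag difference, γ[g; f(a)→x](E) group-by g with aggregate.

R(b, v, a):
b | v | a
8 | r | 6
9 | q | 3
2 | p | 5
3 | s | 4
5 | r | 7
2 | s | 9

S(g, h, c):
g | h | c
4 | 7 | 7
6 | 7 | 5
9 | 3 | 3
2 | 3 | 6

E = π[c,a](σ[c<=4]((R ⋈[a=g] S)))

σ filters on c, owned by the right side.
E' = π[c,a]((R ⋈[a=g] σ[c<=4](S)))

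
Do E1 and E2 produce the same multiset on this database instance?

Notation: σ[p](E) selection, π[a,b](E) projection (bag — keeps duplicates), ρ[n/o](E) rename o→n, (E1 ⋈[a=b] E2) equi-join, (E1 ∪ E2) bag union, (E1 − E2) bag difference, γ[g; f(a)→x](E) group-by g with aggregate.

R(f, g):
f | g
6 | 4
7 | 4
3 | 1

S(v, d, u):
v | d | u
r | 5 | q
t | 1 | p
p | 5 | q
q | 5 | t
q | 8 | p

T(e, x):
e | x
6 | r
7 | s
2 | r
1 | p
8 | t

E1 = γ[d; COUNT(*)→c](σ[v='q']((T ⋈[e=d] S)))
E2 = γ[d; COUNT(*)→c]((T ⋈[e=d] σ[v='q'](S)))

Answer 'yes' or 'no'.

E1 per-node cardinality:
  T → 5
  S → 5
  (T ⋈[e=d] S) → 2
  σ[v='q']((T ⋈[e=d] S)) → 1
  γ[d; COUNT(*)→c](σ[v='q']((T ⋈[e=d] S))) → 1
E2 per-node cardinality:
  T → 5
  S → 5
  σ[v='q'](S) → 2
  (T ⋈[e=d] σ[v='q'](S)) → 1
  γ[d; COUNT(*)→c]((T ⋈[e=d] σ[v='q'](S))) → 1

E1 and E2 produce the same multiset:
d | c
8 | 1

yes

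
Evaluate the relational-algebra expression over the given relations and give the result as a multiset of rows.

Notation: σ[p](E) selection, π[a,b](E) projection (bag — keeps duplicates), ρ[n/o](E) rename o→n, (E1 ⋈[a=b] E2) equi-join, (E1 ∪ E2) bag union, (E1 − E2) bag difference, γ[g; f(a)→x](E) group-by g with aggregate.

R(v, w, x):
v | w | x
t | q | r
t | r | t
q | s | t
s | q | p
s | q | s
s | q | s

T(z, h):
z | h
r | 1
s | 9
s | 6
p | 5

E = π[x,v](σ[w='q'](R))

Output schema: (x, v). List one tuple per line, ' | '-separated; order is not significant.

Per-node cardinality:
  R → 6
  σ[w='q'](R) → 4
  π[x,v](σ[w='q'](R)) → 4

== RESULT ==
x | v
p | s
r | t
s | s
s | s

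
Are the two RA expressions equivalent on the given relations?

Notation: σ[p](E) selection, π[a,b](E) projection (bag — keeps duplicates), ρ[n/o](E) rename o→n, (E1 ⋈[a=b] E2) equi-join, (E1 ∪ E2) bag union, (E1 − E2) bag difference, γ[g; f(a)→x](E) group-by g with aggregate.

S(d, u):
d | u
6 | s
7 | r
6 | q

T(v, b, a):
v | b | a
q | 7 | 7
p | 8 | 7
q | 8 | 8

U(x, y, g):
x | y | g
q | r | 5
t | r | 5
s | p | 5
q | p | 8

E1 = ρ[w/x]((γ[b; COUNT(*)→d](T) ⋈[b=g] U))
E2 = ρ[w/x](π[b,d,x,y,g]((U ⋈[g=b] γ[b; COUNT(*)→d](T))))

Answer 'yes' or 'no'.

E1 per-node cardinality:
  T → 3
  γ[b; COUNT(*)→d](T) → 2
  U → 4
  (γ[b; COUNT(*)→d](T) ⋈[b=g] U) → 1
  ρ[w/x]((γ[b; COUNT(*)→d](T) ⋈[b=g] U)) → 1
E2 per-node cardinality:
  U → 4
  T → 3
  γ[b; COUNT(*)→d](T) → 2
  (U ⋈[g=b] γ[b; COUNT(*)→d](T)) → 1
  π[b,d,x,y,g]((U ⋈[g=b] γ[b; COUNT(*)→d](T))) → 1
  ρ[w/x](π[b,d,x,y,g]((U ⋈[g=b] γ[b; COUNT(*)→d](T)))) → 1

E1 and E2 produce the same multiset:
b | d | w | y | g
8 | 2 | q | p | 8

yes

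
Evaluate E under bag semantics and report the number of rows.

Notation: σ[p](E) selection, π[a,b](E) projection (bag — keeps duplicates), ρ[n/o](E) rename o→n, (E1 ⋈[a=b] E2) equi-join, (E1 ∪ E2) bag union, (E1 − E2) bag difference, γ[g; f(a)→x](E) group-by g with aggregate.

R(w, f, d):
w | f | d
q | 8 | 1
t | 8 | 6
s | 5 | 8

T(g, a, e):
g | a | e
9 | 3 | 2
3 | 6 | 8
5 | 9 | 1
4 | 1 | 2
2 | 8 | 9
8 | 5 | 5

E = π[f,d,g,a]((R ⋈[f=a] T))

Stepwise |·|:
  R → 3
  T → 6
  (R ⋈[f=a] T) → 3
  π[f,d,g,a]((R ⋈[f=a] T)) → 3

|E| = 3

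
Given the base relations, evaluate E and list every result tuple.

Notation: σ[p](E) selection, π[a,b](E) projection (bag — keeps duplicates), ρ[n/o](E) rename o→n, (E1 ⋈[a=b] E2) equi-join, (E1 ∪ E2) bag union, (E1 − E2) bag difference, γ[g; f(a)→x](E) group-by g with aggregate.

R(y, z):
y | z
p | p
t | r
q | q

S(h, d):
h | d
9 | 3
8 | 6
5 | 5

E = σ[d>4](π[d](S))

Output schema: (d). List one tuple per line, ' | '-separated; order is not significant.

Row counts bottom-up:
  S → 3
  π[d](S) → 3
  σ[d>4](π[d](S)) → 2

== RESULT ==
d
5
6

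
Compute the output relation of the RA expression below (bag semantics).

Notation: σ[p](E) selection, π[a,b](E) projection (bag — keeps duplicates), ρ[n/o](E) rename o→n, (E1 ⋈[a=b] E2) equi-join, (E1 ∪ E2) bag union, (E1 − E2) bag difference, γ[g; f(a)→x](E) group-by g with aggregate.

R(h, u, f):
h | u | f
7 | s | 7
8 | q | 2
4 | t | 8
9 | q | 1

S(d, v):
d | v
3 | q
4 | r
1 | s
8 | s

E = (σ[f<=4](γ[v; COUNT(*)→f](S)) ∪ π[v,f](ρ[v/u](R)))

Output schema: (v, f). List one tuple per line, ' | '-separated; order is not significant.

Stepwise |·|:
  S → 4
  γ[v; COUNT(*)→f](S) → 3
  σ[f<=4](γ[v; COUNT(*)→f](S)) → 3
  R → 4
  ρ[v/u](R) → 4
  π[v,f](ρ[v/u](R)) → 4
  (σ[f<=4](γ[v; COUNT(*)→f](S)) ∪ π[v,f](ρ[v/u](R))) → 7

== RESULT ==
v | f
q | 1
q | 1
q | 2
r | 1
s | 2
s | 7
t | 8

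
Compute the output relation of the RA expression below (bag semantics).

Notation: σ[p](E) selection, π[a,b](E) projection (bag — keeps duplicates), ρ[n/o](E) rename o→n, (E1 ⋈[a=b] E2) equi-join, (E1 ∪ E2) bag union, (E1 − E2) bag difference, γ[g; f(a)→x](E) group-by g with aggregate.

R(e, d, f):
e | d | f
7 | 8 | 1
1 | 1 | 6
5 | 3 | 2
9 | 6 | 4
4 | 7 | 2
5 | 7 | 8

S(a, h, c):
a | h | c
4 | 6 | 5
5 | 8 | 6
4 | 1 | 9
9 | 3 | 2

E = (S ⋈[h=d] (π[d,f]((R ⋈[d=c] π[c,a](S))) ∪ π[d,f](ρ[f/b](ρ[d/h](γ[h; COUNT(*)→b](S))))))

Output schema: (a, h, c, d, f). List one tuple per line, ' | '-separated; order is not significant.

Per-node cardinality:
  S → 4
  R → 6
  S → 4
  π[c,a](S) → 4
  (R ⋈[d=c] π[c,a](S)) → 1
  π[d,f]((R ⋈[d=c] π[c,a](S))) → 1
  S → 4
  γ[h; COUNT(*)→b](S) → 4
  ρ[d/h](γ[h; COUNT(*)→b](S)) → 4
  ρ[f/b](ρ[d/h](γ[h; COUNT(*)→b](S))) → 4
  π[d,f](ρ[f/b](ρ[d/h](γ[h; COUNT(*)→b](S)))) → 4
  (π[d,f]((R ⋈[d=c] π[c,a](S))) ∪ π[d,f](ρ[f/b](ρ[d/h](γ[h; COUNT(*)→b](S))))) → 5
  (S ⋈[h=d] (π[d,f]((R ⋈[d=c] π[c,a](S))) ∪ π[d,f](ρ[f/b](ρ[d/h](γ[h; COUNT(*)→b](S)))))) → 5

== RESULT ==
a | h | c | d | f
4 | 1 | 9 | 1 | 1
4 | 6 | 5 | 6 | 1
4 | 6 | 5 | 6 | 4
5 | 8 | 6 | 8 | 1
9 | 3 | 2 | 3 | 1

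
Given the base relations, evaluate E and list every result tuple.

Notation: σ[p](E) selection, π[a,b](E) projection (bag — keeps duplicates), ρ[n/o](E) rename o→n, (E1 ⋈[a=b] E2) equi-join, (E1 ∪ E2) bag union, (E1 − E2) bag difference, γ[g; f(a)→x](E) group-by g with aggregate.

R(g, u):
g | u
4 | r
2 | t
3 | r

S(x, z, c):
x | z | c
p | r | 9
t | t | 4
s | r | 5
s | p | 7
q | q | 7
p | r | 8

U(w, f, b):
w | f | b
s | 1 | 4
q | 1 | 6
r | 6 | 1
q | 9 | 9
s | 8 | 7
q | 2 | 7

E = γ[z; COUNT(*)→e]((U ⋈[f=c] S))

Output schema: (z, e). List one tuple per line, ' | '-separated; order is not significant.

Stepwise |·|:
  U → 6
  S → 6
  (U ⋈[f=c] S) → 2
  γ[z; COUNT(*)→e]((U ⋈[f=c] S)) → 1

== RESULT ==
z | e
r | 2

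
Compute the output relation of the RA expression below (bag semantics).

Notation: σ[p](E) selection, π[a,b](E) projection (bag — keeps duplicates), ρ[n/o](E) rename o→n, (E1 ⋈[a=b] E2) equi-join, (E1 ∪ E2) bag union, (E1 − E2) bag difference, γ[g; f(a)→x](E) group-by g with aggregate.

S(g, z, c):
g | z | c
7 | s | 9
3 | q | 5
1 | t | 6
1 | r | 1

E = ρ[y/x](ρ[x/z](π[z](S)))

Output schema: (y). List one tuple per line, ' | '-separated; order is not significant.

Stepwise |·|:
  S → 4
  π[z](S) → 4
  ρ[x/z](π[z](S)) → 4
  ρ[y/x](ρ[x/z](π[z](S))) → 4

== RESULT ==
y
q
r
s
t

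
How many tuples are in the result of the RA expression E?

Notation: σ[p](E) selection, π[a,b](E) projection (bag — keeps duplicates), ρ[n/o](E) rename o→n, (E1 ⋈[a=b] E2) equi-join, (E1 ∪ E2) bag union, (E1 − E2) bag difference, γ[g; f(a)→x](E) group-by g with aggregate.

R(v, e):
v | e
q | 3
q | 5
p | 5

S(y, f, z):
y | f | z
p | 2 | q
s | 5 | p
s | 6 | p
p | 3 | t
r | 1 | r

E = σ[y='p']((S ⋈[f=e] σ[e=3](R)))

Per-node cardinality:
  S → 5
  R → 3
  σ[e=3](R) → 1
  (S ⋈[f=e] σ[e=3](R)) → 1
  σ[y='p']((S ⋈[f=e] σ[e=3](R))) → 1

|E| = 1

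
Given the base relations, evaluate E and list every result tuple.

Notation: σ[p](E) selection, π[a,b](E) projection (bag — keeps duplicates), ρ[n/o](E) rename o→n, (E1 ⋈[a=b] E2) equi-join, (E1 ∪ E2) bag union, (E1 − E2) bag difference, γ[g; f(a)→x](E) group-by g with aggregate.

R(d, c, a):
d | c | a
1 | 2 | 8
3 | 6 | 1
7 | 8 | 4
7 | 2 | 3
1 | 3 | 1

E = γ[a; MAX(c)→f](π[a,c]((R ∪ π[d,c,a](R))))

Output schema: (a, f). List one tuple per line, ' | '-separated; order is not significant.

Stepwise |·|:
  R → 5
  R → 5
  π[d,c,a](R) → 5
  (R ∪ π[d,c,a](R)) → 10
  π[a,c]((R ∪ π[d,c,a](R))) → 10
  γ[a; MAX(c)→f](π[a,c]((R ∪ π[d,c,a](R)))) → 4

== RESULT ==
a | f
1 | 6
3 | 2
4 | 8
8 | 2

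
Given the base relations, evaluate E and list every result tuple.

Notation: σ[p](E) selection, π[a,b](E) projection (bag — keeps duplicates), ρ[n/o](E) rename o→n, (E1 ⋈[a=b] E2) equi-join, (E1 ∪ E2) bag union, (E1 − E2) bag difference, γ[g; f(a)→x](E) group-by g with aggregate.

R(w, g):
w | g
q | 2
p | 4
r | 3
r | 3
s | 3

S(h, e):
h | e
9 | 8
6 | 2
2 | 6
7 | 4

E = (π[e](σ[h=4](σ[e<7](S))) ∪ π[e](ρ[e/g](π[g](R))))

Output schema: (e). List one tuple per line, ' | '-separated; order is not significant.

Subexpression sizes:
  S → 4
  σ[e<7](S) → 3
  σ[h=4](σ[e<7](S)) → 0
  π[e](σ[h=4](σ[e<7](S))) → 0
  R → 5
  π[g](R) → 5
  ρ[e/g](π[g](R)) → 5
  π[e](ρ[e/g](π[g](R))) → 5
  (π[e](σ[h=4](σ[e<7](S))) ∪ π[e](ρ[e/g](π[g](R)))) → 5

== RESULT ==
e
2
3
3
3
4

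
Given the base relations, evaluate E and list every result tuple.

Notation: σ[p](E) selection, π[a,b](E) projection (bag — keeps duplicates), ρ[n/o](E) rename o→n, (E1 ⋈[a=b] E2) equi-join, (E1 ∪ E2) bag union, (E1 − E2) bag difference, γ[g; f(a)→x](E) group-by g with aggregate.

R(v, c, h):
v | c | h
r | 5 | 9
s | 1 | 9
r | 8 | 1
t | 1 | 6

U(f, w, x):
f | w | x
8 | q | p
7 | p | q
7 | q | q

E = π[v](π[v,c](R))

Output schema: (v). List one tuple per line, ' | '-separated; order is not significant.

Row counts bottom-up:
  R → 4
  π[v,c](R) → 4
  π[v](π[v,c](R)) → 4

== RESULT ==
v
r
r
s
t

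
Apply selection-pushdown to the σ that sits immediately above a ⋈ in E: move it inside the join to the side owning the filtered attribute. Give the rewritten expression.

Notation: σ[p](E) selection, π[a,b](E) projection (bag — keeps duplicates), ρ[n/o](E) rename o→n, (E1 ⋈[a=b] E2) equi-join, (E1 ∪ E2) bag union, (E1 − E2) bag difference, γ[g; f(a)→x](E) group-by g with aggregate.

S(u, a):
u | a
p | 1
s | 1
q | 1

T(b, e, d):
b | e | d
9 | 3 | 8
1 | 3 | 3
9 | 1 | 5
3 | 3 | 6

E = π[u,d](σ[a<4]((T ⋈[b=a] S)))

σ filters on a, owned by the right side.
E' = π[u,d]((T ⋈[b=a] σ[a<4](S)))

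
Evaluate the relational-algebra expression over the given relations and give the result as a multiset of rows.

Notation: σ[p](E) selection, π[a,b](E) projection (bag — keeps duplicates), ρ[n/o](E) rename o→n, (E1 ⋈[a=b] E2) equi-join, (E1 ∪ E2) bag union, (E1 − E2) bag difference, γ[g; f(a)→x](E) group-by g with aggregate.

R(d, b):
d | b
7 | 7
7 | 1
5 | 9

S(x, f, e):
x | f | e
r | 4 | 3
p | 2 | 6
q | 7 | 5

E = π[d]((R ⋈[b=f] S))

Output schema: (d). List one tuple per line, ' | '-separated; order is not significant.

Subexpression sizes:
  R → 3
  S → 3
  (R ⋈[b=f] S) → 1
  π[d]((R ⋈[b=f] S)) → 1

== RESULT ==
d
7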